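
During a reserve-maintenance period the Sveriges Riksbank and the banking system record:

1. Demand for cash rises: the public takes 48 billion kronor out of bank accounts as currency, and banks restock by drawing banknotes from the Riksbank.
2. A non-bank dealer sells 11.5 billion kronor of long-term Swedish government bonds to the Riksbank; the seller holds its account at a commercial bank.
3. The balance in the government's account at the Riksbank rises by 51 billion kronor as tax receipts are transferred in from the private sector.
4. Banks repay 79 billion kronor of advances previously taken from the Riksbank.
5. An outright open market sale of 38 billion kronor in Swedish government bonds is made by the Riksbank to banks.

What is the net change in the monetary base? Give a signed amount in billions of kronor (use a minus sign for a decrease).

-156.5 billion

Currency withdrawal 48 billion kronor: just a shift between currency and reserves — both are base money → 0.
Asset purchase (from non-banks) 11.5 billion kronor: Riksbank balance sheet expands → +11.5B.
Government account inflow 51 billion kronor: reserves shift to a non-base liability → −51B.
Discount-window repayment 79 billion kronor: Riksbank balance sheet contracts → −79B.
OMO sale (to banks) 38 billion kronor: Riksbank balance sheet contracts → −38B.
Net: 0 + 11.5 − 51 − 79 − 38 = -156.5 billion.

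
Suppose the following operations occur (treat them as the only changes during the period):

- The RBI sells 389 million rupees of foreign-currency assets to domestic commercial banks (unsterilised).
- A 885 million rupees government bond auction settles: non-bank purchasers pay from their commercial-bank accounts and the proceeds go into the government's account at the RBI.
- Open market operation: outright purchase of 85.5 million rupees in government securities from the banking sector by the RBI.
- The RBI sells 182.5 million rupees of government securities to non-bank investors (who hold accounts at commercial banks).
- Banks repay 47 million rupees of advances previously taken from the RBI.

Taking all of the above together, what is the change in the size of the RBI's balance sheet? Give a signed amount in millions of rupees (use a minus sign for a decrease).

FX sale 389 million rupees: an RBI asset is shed → −389M.
Government account inflow 885 million rupees: only the composition of liabilities changes → 0.
OMO purchase (from banks) 85.5 million rupees: an RBI asset is acquired → +85.5M.
Asset sale (to non-banks) 182.5 million rupees: an RBI asset is shed → −182.5M.
Discount-window repayment 47 million rupees: an RBI asset is shed → −47M.
Net: −389 + 0 + 85.5 − 182.5 − 47 = -533 million.

-533 million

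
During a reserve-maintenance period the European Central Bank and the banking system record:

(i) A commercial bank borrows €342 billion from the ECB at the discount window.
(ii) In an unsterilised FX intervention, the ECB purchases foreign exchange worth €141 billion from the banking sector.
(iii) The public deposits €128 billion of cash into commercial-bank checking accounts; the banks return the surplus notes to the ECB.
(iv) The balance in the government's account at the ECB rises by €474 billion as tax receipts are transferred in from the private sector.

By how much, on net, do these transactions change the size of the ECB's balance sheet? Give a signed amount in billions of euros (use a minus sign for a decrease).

+€483 billion

Discount-window loan €342 billion: an ECB asset is acquired → +€342B.
FX purchase €141 billion: an ECB asset is acquired → +€141B.
Currency deposit €128 billion: only the composition of liabilities changes → 0.
Government account inflow €474 billion: only the composition of liabilities changes → 0.
Net: 342 + 141 + 0 + 0 = +€483 billion.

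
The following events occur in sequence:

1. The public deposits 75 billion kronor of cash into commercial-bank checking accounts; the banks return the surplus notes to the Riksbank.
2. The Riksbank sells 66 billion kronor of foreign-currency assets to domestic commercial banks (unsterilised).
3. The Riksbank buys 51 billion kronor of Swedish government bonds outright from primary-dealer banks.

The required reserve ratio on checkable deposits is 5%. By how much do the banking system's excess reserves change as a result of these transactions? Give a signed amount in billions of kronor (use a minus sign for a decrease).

+56.25 billion

Currency deposit 75 billion kronor: reserves +75B, deposits +75B.
FX sale 66 billion kronor: reserves −66B, deposits 0.
OMO purchase (from banks) 51 billion kronor: reserves +51B, deposits 0.
Totals: Δreserves = +60B, Δdeposits = +75B.
Δrequired reserves = 5% × +75B = +3.75B.
Δexcess reserves = Δreserves − Δrequired = +60B − (+3.75B) = +56.25 billion.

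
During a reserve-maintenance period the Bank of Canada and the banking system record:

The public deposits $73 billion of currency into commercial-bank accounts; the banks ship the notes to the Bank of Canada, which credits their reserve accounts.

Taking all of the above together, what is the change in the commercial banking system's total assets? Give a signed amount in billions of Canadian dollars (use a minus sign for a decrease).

+$73 billion

Bank of Canada balance sheet:
  Assets:      no change
  Liabilities: Bank reserves +$73B, Currency in circulation −$73B
Commercial banking system:
  Assets:      Reserves at CB +$73B
  Liabilities: Checkable deposits +$73B
Change in total bank assets = +$73 billion.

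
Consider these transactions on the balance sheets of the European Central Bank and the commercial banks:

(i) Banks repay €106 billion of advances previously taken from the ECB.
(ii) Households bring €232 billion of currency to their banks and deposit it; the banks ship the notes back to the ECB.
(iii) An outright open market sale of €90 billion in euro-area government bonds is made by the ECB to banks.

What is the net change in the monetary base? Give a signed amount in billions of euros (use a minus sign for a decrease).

Discount-window repayment €106 billion: ECB balance sheet contracts → −€106B.
Currency deposit €232 billion: just a shift between currency and reserves — both are base money → 0.
OMO sale (to banks) €90 billion: ECB balance sheet contracts → −€90B.
Net: −106 + 0 − 90 = -€196 billion.

-€196 billion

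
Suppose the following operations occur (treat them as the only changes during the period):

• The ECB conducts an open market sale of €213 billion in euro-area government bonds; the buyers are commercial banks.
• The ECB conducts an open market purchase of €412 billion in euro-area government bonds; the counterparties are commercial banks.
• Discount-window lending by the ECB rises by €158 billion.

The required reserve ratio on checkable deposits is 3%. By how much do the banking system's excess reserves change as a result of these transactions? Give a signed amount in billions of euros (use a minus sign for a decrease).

+€357 billion

OMO sale (to banks) €213 billion: reserves −€213B, deposits 0.
OMO purchase (from banks) €412 billion: reserves +€412B, deposits 0.
Discount-window loan €158 billion: reserves +€158B, deposits 0.
Totals: Δreserves = +€357B, Δdeposits = 0.
Δrequired reserves = 3% × 0 = 0.
Δexcess reserves = Δreserves − Δrequired = +€357B − (0) = +€357 billion.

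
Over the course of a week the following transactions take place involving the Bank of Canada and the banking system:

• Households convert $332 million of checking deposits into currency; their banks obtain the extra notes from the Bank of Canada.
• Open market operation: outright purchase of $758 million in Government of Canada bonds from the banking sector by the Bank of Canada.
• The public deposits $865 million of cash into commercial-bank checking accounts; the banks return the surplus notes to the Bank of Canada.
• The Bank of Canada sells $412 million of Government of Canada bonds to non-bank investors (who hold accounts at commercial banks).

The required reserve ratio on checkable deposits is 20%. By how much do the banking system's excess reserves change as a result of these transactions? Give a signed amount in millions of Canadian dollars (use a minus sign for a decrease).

Currency withdrawal $332 million: reserves −$332M, deposits −$332M.
OMO purchase (from banks) $758 million: reserves +$758M, deposits 0.
Currency deposit $865 million: reserves +$865M, deposits +$865M.
Asset sale (to non-banks) $412 million: reserves −$412M, deposits −$412M.
Totals: Δreserves = +$879M, Δdeposits = +$121M.
Δrequired reserves = 20% × +$121M = +$24.2M.
Δexcess reserves = Δreserves − Δrequired = +$879M − (+$24.2M) = +$854.8 million.

+$854.8 million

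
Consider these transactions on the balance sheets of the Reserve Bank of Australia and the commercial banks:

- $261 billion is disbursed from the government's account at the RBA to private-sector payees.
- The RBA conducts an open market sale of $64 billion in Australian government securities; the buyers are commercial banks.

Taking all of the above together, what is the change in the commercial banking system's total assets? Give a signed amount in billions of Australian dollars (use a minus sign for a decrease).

+$261 billion

RBA balance sheet:
  Assets:      Securities −$64B
  Liabilities: Bank reserves +$197B, Government deposits −$261B
Commercial banking system:
  Assets:      Reserves at CB +$197B, Securities +$64B
  Liabilities: Checkable deposits +$261B
Change in total bank assets = +$261 billion.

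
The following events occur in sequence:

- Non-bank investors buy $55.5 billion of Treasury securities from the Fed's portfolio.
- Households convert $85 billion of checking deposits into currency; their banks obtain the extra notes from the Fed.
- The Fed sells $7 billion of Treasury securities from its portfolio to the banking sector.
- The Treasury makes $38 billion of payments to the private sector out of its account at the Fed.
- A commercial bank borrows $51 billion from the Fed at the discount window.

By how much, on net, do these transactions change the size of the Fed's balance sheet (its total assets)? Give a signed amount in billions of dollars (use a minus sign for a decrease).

Fed balance sheet:
  Assets:      Securities −$62.5B, Loans to banks +$51B
  Liabilities: Bank reserves −$58.5B, Currency in circulation +$85B, Government deposits −$38B
Change in total Fed assets = -$11.5 billion.

-$11.5 billion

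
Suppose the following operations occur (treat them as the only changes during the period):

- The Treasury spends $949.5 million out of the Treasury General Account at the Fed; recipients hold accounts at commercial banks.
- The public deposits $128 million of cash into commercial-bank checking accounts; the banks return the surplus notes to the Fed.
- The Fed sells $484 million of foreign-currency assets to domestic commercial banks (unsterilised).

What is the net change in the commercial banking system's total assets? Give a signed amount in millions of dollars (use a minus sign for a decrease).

+$1077.5 million

Government spending $949.5 million: bank balance sheets expand → +$949.5M.
Currency deposit $128 million: bank balance sheets expand → +$128M.
FX sale $484 million: just an asset swap on bank balance sheets → 0.
Net: 949.5 + 128 + 0 = +$1077.5 million.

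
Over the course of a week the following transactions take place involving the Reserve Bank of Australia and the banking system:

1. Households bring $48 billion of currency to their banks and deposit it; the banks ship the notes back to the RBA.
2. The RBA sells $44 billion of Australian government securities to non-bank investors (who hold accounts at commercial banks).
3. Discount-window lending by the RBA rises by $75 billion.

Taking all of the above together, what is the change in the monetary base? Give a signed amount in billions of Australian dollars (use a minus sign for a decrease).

+$31 billion

Currency deposit $48 billion: just a shift between currency and reserves — both are base money → 0.
Asset sale (to non-banks) $44 billion: RBA balance sheet contracts → −$44B.
Discount-window loan $75 billion: RBA balance sheet expands → +$75B.
Net: 0 − 44 + 75 = +$31 billion.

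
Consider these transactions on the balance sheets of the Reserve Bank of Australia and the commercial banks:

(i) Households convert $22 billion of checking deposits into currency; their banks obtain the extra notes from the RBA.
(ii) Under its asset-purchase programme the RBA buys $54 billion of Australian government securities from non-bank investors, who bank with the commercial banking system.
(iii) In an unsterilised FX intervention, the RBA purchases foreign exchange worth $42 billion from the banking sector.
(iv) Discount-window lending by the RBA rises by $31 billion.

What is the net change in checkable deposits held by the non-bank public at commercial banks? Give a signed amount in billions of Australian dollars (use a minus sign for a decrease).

+$32 billion

Currency withdrawal $22 billion: non-bank counterparties' bank balances fall → −$22B.
Asset purchase (from non-banks) $54 billion: non-bank counterparties' bank balances rise → +$54B.
FX purchase $42 billion: the counterparty is a bank, so public deposits are unchanged → 0.
Discount-window loan $31 billion: the counterparty is a bank, so public deposits are unchanged → 0.
Net: −22 + 54 + 0 + 0 = +$32 billion.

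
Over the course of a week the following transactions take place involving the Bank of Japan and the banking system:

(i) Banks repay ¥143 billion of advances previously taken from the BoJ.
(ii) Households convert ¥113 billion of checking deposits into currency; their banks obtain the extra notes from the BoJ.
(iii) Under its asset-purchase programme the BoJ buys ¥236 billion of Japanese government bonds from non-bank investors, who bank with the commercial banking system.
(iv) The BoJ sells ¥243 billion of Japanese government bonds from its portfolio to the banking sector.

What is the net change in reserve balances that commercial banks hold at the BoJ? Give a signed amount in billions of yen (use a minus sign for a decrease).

-¥263 billion

BoJ balance sheet:
  Assets:      Securities −¥7B, Loans to banks −¥143B
  Liabilities: Bank reserves −¥263B, Currency in circulation +¥113B
Commercial banking system:
  Assets:      Reserves at CB −¥263B, Securities +¥243B
  Liabilities: Checkable deposits +¥123B, Borrowings from CB −¥143B
So the change in reserve balances that commercial banks hold at the BoJ is -¥263 billion.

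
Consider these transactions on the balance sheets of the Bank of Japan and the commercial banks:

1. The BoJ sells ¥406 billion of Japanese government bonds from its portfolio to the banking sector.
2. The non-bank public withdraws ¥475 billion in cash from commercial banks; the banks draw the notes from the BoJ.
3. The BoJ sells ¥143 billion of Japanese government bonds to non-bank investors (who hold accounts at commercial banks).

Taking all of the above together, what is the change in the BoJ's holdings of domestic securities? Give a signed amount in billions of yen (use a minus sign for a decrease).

BoJ balance sheet:
  Assets:      Securities −¥549B
  Liabilities: Bank reserves −¥1024B, Currency in circulation +¥475B
Commercial banking system:
  Assets:      Reserves at CB −¥1024B, Securities +¥406B
  Liabilities: Checkable deposits −¥618B
So the change in the BoJ's holdings of domestic securities is -¥549 billion.

-¥549 billion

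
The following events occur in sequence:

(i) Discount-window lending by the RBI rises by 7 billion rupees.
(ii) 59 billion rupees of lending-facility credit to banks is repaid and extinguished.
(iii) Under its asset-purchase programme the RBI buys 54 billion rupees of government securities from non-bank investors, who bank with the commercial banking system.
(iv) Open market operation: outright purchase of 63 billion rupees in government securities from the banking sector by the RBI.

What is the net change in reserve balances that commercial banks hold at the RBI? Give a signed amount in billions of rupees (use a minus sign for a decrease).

Discount-window loan 7 billion rupees: the loan is credited to the bank's reserve account → +7B.
Discount-window repayment 59 billion rupees: repayment is debited from reserves → −59B.
Asset purchase (from non-banks) 54 billion rupees: the RBI pays by crediting reserve accounts → +54B.
OMO purchase (from banks) 63 billion rupees: the RBI pays by crediting reserve accounts → +63B.
Net: 7 − 59 + 54 + 63 = +65 billion.

+65 billion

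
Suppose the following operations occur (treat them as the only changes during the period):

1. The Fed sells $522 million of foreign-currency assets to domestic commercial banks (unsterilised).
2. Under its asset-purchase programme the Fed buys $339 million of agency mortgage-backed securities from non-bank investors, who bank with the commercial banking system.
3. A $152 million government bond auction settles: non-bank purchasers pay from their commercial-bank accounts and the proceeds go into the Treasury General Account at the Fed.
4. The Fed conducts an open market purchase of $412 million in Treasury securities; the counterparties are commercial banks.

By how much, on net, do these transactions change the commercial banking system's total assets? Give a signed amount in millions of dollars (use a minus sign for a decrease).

+$187 million

FX sale $522 million: just an asset swap on bank balance sheets → 0.
Asset purchase (from non-banks) $339 million: bank balance sheets expand → +$339M.
Government account inflow $152 million: bank balance sheets shrink → −$152M.
OMO purchase (from banks) $412 million: just an asset swap on bank balance sheets → 0.
Net: 0 + 339 − 152 + 0 = +$187 million.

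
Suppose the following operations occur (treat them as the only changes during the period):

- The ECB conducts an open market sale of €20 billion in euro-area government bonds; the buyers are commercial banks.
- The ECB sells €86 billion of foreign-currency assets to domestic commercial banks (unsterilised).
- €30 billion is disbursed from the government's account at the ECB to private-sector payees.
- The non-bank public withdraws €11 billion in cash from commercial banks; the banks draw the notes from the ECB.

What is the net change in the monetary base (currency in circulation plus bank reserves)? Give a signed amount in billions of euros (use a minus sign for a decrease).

OMO sale (to banks) €20 billion: ECB balance sheet contracts → −€20B.
FX sale €86 billion: ECB balance sheet contracts → −€86B.
Government spending €30 billion: a non-base liability converts back to reserves → +€30B.
Currency withdrawal €11 billion: just a shift between currency and reserves — both are base money → 0.
Net: −20 − 86 + 30 + 0 = -€76 billion.

-€76 billion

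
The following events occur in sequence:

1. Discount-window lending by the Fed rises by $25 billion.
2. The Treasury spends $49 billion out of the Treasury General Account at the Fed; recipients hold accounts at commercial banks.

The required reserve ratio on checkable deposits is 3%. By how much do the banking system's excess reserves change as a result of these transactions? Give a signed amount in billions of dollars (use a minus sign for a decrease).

Discount-window loan $25 billion: reserves +$25B, deposits 0.
Government spending $49 billion: reserves +$49B, deposits +$49B.
Totals: Δreserves = +$74B, Δdeposits = +$49B.
Δrequired reserves = 3% × +$49B = +$1.47B.
Δexcess reserves = Δreserves − Δrequired = +$74B − (+$1.47B) = +$72.53 billion.

+$72.53 billion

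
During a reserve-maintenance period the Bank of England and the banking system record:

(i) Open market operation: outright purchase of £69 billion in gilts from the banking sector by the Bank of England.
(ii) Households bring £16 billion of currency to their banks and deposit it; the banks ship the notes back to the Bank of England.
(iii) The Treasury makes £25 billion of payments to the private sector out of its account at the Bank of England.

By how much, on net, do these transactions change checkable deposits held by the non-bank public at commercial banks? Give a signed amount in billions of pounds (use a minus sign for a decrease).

Bank of England balance sheet:
  Assets:      Securities +£69B
  Liabilities: Bank reserves +£110B, Currency in circulation −£16B, Government deposits −£25B
Commercial banking system:
  Assets:      Reserves at CB +£110B, Securities −£69B
  Liabilities: Checkable deposits +£41B
So the change in checkable deposits held by the non-bank public at commercial banks is +£41 billion.

+£41 billion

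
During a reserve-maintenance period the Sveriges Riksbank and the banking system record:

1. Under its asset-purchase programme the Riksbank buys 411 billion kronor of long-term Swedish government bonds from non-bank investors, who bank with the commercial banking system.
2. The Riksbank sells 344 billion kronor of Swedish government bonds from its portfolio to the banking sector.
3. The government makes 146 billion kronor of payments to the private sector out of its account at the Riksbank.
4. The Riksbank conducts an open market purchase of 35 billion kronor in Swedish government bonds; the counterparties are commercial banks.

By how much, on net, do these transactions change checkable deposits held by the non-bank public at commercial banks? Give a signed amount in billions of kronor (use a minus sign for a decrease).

Asset purchase (from non-banks) 411 billion kronor: non-bank counterparties' bank balances rise → +411B.
OMO sale (to banks) 344 billion kronor: the counterparty is a bank, so public deposits are unchanged → 0.
Government spending 146 billion kronor: non-bank counterparties' bank balances rise → +146B.
OMO purchase (from banks) 35 billion kronor: the counterparty is a bank, so public deposits are unchanged → 0.
Net: 411 + 0 + 146 + 0 = +557 billion.

+557 billion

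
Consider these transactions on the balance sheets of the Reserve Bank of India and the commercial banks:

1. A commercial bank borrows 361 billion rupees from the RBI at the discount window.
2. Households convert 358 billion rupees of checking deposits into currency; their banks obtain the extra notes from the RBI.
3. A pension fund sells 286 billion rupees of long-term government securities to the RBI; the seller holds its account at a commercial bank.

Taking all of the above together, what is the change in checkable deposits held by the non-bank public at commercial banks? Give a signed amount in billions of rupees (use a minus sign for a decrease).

Discount-window loan 361 billion rupees: the counterparty is a bank, so public deposits are unchanged → 0.
Currency withdrawal 358 billion rupees: non-bank counterparties' bank balances fall → −358B.
Asset purchase (from non-banks) 286 billion rupees: non-bank counterparties' bank balances rise → +286B.
Net: 0 − 358 + 286 = -72 billion.

-72 billion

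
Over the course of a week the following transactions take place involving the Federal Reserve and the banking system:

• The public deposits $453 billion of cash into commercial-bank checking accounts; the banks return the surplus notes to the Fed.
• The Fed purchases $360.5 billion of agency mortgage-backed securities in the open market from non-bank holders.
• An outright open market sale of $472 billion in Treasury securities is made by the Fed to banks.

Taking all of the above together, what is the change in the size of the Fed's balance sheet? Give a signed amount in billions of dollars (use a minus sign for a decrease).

-$111.5 billion

Currency deposit $453 billion: only the composition of liabilities changes → 0.
Asset purchase (from non-banks) $360.5 billion: a Fed asset is acquired → +$360.5B.
OMO sale (to banks) $472 billion: a Fed asset is shed → −$472B.
Net: 0 + 360.5 − 472 = -$111.5 billion.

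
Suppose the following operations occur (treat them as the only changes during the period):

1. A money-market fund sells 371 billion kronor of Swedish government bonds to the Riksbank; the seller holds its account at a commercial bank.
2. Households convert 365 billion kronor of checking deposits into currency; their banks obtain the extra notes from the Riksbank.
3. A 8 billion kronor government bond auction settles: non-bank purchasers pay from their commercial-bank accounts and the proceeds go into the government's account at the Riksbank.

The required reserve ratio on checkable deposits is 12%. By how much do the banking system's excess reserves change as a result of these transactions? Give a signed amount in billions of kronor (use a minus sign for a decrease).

-1.76 billion

Asset purchase (from non-banks) 371 billion kronor: reserves +371B, deposits +371B.
Currency withdrawal 365 billion kronor: reserves −365B, deposits −365B.
Government account inflow 8 billion kronor: reserves −8B, deposits −8B.
Totals: Δreserves = −2B, Δdeposits = −2B.
Δrequired reserves = 12% × −2B = −0.24B.
Δexcess reserves = Δreserves − Δrequired = −2B − (−0.24B) = -1.76 billion.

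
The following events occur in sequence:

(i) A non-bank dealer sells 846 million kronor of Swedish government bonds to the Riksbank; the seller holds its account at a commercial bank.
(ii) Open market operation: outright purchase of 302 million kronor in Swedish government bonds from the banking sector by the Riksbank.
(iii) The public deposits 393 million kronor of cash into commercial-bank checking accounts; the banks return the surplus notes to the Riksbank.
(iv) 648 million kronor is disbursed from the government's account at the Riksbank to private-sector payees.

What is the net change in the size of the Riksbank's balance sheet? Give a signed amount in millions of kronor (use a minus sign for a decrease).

Asset purchase (from non-banks) 846 million kronor: a Riksbank asset is acquired → +846M.
OMO purchase (from banks) 302 million kronor: a Riksbank asset is acquired → +302M.
Currency deposit 393 million kronor: only the composition of liabilities changes → 0.
Government spending 648 million kronor: only the composition of liabilities changes → 0.
Net: 846 + 302 + 0 + 0 = +1148 million.

+1148 million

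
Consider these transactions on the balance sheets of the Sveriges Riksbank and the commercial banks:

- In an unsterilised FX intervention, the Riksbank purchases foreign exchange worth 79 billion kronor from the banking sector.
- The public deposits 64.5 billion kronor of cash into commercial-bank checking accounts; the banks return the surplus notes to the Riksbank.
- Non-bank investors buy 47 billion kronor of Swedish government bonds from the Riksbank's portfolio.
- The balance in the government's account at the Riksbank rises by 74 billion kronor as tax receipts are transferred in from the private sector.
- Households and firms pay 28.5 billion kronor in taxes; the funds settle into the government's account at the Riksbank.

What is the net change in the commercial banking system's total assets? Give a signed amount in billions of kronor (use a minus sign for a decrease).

-85 billion

Riksbank balance sheet:
  Assets:      Securities −47B, Foreign assets +79B
  Liabilities: Bank reserves −6B, Currency in circulation −64.5B, Government deposits +102.5B
Commercial banking system:
  Assets:      Reserves at CB −6B, Foreign assets −79B
  Liabilities: Checkable deposits −85B
Change in total bank assets = -85 billion.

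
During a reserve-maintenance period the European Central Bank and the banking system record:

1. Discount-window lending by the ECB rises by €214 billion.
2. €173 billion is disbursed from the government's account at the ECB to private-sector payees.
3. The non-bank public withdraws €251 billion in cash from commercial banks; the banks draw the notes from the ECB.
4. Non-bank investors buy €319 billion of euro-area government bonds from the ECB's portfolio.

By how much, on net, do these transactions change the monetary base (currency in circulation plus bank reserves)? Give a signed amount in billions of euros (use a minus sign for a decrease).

+€68 billion

ECB balance sheet:
  Assets:      Securities −€319B, Loans to banks +€214B
  Liabilities: Bank reserves −€183B, Currency in circulation +€251B, Government deposits −€173B
Monetary base = currency + reserves: +€251B + (−€183B) = +€68 billion.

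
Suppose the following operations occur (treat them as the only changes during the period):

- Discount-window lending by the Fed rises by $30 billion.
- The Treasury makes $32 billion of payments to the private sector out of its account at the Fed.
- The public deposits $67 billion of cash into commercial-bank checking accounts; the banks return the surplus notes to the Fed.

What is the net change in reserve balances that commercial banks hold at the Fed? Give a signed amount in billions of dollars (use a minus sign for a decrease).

+$129 billion

Discount-window loan $30 billion: the loan is credited to the bank's reserve account → +$30B.
Government spending $32 billion: government payments flow into bank reserve accounts → +$32B.
Currency deposit $67 billion: returned notes are swapped for reserve credit → +$67B.
Net: 30 + 32 + 67 = +$129 billion.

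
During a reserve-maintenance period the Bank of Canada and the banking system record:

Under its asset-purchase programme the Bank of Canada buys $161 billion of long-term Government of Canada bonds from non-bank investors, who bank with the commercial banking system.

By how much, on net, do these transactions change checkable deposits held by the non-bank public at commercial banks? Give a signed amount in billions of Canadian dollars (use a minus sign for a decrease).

+$161 billion

Asset purchase (from non-banks) $161 billion: non-bank counterparties' bank balances rise → +$161B.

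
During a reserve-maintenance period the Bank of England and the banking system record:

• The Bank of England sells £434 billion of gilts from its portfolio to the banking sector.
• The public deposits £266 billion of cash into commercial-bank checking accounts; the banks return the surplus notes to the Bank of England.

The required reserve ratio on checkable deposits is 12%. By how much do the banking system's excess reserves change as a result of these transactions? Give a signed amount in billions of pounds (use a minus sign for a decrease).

-£199.92 billion

OMO sale (to banks) £434 billion: reserves −£434B, deposits 0.
Currency deposit £266 billion: reserves +£266B, deposits +£266B.
Totals: Δreserves = −£168B, Δdeposits = +£266B.
Δrequired reserves = 12% × +£266B = +£31.92B.
Δexcess reserves = Δreserves − Δrequired = −£168B − (+£31.92B) = -£199.92 billion.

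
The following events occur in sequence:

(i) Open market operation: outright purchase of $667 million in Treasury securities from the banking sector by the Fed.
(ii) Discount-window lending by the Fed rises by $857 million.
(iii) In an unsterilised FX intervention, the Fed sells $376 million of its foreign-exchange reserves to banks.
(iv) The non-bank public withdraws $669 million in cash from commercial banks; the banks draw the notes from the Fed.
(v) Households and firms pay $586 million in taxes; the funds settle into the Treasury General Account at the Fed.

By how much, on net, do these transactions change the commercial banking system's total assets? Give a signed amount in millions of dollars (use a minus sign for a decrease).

OMO purchase (from banks) $667 million: just an asset swap on bank balance sheets → 0.
Discount-window loan $857 million: bank balance sheets expand → +$857M.
FX sale $376 million: just an asset swap on bank balance sheets → 0.
Currency withdrawal $669 million: bank balance sheets shrink → −$669M.
Government account inflow $586 million: bank balance sheets shrink → −$586M.
Net: 0 + 857 + 0 − 669 − 586 = -$398 million.

-$398 million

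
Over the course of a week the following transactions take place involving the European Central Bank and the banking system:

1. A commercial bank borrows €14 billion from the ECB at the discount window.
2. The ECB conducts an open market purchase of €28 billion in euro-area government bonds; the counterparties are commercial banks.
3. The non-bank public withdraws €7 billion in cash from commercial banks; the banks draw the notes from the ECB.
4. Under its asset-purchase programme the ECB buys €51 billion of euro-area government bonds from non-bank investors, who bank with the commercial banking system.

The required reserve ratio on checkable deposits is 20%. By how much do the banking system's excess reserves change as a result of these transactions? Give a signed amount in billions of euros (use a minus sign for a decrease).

Discount-window loan €14 billion: reserves +€14B, deposits 0.
OMO purchase (from banks) €28 billion: reserves +€28B, deposits 0.
Currency withdrawal €7 billion: reserves −€7B, deposits −€7B.
Asset purchase (from non-banks) €51 billion: reserves +€51B, deposits +€51B.
Totals: Δreserves = +€86B, Δdeposits = +€44B.
Δrequired reserves = 20% × +€44B = +€8.8B.
Δexcess reserves = Δreserves − Δrequired = +€86B − (+€8.8B) = +€77.2 billion.

+€77.2 billion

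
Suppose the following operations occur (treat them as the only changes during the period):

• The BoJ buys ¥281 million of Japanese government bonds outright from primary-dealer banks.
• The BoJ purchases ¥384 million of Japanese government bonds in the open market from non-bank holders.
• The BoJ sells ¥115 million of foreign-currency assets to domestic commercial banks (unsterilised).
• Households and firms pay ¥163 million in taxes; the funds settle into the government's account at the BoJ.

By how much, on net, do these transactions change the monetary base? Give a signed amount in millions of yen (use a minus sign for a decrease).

OMO purchase (from banks) ¥281 million: BoJ balance sheet expands → +¥281M.
Asset purchase (from non-banks) ¥384 million: BoJ balance sheet expands → +¥384M.
FX sale ¥115 million: BoJ balance sheet contracts → −¥115M.
Government account inflow ¥163 million: reserves shift to a non-base liability → −¥163M.
Net: 281 + 384 − 115 − 163 = +¥387 million.

+¥387 million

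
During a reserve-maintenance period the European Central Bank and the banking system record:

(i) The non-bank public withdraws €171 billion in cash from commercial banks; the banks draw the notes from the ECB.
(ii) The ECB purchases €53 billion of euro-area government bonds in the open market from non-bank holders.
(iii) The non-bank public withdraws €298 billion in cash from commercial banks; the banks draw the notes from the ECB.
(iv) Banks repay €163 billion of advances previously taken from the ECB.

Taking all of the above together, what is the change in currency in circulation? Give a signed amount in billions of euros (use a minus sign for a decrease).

+€469 billion

ECB balance sheet:
  Assets:      Securities +€53B, Loans to banks −€163B
  Liabilities: Bank reserves −€579B, Currency in circulation +€469B
Commercial banking system:
  Assets:      Reserves at CB −€579B
  Liabilities: Checkable deposits −€416B, Borrowings from CB −€163B
So the change in currency in circulation is +€469 billion.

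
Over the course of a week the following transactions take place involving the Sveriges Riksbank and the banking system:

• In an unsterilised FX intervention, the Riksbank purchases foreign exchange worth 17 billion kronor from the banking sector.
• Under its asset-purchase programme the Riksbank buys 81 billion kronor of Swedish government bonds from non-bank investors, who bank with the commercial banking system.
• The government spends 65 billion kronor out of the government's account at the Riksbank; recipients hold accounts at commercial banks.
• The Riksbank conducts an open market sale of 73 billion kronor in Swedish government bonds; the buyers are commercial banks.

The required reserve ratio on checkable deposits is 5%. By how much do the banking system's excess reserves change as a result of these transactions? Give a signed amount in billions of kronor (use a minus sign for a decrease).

+82.7 billion

FX purchase 17 billion kronor: reserves +17B, deposits 0.
Asset purchase (from non-banks) 81 billion kronor: reserves +81B, deposits +81B.
Government spending 65 billion kronor: reserves +65B, deposits +65B.
OMO sale (to banks) 73 billion kronor: reserves −73B, deposits 0.
Totals: Δreserves = +90B, Δdeposits = +146B.
Δrequired reserves = 5% × +146B = +7.3B.
Δexcess reserves = Δreserves − Δrequired = +90B − (+7.3B) = +82.7 billion.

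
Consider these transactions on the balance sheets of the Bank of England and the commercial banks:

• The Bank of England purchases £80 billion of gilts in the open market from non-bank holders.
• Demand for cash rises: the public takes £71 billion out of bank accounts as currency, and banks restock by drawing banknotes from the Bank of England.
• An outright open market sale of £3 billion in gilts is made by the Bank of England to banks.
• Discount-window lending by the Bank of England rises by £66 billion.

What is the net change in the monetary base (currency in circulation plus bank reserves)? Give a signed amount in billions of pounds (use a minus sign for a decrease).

Bank of England balance sheet:
  Assets:      Securities +£77B, Loans to banks +£66B
  Liabilities: Bank reserves +£72B, Currency in circulation +£71B
Commercial banking system:
  Assets:      Reserves at CB +£72B, Securities +£3B
  Liabilities: Checkable deposits +£9B, Borrowings from CB +£66B
Monetary base = currency + reserves: +£71B + (+£72B) = +£143 billion.

+£143 billion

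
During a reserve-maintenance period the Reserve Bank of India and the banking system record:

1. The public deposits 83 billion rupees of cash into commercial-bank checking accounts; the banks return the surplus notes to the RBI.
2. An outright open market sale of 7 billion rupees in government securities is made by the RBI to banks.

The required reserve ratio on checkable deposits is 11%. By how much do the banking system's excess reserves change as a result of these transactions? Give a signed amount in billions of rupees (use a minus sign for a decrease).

Currency deposit 83 billion rupees: reserves +83B, deposits +83B.
OMO sale (to banks) 7 billion rupees: reserves −7B, deposits 0.
Totals: Δreserves = +76B, Δdeposits = +83B.
Δrequired reserves = 11% × +83B = +9.13B.
Δexcess reserves = Δreserves − Δrequired = +76B − (+9.13B) = +66.87 billion.

+66.87 billion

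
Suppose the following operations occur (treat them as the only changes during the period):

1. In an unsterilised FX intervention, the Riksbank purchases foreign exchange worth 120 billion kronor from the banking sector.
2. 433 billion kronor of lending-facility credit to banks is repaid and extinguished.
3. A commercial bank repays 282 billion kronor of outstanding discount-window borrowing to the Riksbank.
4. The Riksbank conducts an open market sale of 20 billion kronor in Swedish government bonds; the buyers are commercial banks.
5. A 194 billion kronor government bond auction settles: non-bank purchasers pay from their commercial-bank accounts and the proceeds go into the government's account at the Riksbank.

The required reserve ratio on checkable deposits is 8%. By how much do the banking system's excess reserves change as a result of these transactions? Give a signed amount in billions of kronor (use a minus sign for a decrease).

-793.48 billion

FX purchase 120 billion kronor: reserves +120B, deposits 0.
Discount-window repayment 433 billion kronor: reserves −433B, deposits 0.
Discount-window repayment 282 billion kronor: reserves −282B, deposits 0.
OMO sale (to banks) 20 billion kronor: reserves −20B, deposits 0.
Government account inflow 194 billion kronor: reserves −194B, deposits −194B.
Totals: Δreserves = −809B, Δdeposits = −194B.
Δrequired reserves = 8% × −194B = −15.52B.
Δexcess reserves = Δreserves − Δrequired = −809B − (−15.52B) = -793.48 billion.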